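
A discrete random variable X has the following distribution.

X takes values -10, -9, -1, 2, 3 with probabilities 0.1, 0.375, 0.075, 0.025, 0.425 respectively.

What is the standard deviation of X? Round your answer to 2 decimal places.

E[X] = (-10)(0.1) + (-9)(0.375) + (-1)(0.075) + (2)(0.025) + (3)(0.425) = -3.125
E[X²] = (-10)²(0.1) + (-9)²(0.375) + (-1)²(0.075) + (2)²(0.025) + (3)²(0.425) = 44.375
Var(X) = E[X²] − (E[X])² = 44.375 − (-3.125)² = 34.609375
SD(X) = √34.609375 ≈ 5.88

5.88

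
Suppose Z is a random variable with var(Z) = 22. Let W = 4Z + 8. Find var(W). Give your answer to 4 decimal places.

352.0000

var(4Z + 8) = (4)²·var(Z) = 16·22 = 352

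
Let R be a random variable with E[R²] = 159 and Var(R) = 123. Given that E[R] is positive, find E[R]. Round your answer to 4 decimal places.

6.0000

(E[R])² = E[R²] − Var(R) = 159 − 123 = 36
E[R] = √36 = 6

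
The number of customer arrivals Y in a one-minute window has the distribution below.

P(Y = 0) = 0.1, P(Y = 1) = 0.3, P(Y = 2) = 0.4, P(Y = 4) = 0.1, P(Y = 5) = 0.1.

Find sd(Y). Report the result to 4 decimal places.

1.4142

E[Y] = (0)(0.1) + (1)(0.3) + (2)(0.4) + (4)(0.1) + (5)(0.1) = 2
E[Y²] = (0)²(0.1) + (1)²(0.3) + (2)²(0.4) + (4)²(0.1) + (5)²(0.1) = 6
Var(Y) = E[Y²] − (E[Y])² = 6 − (2)² = 2
sd(Y) = √2 ≈ 1.4142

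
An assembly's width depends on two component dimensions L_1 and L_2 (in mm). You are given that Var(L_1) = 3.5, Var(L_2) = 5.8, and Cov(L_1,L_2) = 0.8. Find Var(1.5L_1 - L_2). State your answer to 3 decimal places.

11.275

Var(1.5L_1 - L_2) = (1.5)²·Var(L_1) + (-1)²·Var(L_2) + 2·(1.5)·(-1)·Cov(L_1,L_2)
= 2.25·3.5 + 1·5.8 + -3·0.8 = 11.275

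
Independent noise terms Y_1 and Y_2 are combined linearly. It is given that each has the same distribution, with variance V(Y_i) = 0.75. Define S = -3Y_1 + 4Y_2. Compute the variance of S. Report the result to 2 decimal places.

By independence, V(S) = (-3)²V(Y_1) + (4)²V(Y_2)
= (-3)²·0.75 + (4)²·0.75 = 18.75

18.75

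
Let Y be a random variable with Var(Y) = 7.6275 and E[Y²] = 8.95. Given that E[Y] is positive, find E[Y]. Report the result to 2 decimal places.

(E[Y])² = E[Y²] − Var(Y) = 8.95 − 7.6275 = 1.3225
E[Y] = √1.3225 = 1.15

1.15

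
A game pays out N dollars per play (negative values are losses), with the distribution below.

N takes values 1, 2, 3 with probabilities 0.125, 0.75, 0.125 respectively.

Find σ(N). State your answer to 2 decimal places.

0.50

E[N] = (1)(0.125) + (2)(0.75) + (3)(0.125) = 2
E[N²] = (1)²(0.125) + (2)²(0.75) + (3)²(0.125) = 4.25
Var(N) = E[N²] − (E[N])² = 4.25 − (2)² = 0.25
σ(N) = √0.25 ≈ 0.50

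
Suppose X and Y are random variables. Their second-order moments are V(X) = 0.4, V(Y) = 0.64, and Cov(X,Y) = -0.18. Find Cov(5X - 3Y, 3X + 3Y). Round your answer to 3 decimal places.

-0.840

Cov(5X - 3Y, 3X + 3Y) = (5)(3)V(X) + (-3)(3)V(Y) + [(5)(3) + (-3)(3)]Cov(X,Y)
= 15·0.4 + -9·0.64 + 6·-0.18 = -0.84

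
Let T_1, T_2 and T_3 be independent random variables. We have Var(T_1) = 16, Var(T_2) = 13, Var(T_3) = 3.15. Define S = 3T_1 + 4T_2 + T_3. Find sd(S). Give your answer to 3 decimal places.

By independence, Var(S) = (3)²Var(T_1) + (4)²Var(T_2) + (1)²Var(T_3)
= (3)²·16 + (4)²·13 + (1)²·3.15 = 355.15
sd(S) = √355.15 ≈ 18.845

18.845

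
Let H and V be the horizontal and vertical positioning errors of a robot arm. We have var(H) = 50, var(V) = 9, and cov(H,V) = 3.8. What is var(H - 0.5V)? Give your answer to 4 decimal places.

var(H - 0.5V) = (1)²·var(H) + (-0.5)²·var(V) + 2·(1)·(-0.5)·cov(H,V)
= 1·50 + 0.25·9 + -1·3.8 = 48.45

48.4500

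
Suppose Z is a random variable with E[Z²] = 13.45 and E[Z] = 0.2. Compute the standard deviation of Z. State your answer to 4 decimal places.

3.6620

Var(Z) = 13.45 − (0.2)² = 13.41
SD(Z) = √13.41 ≈ 3.6620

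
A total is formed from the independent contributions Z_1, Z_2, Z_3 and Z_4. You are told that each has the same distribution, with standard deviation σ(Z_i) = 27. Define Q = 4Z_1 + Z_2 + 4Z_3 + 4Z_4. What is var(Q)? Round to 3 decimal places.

var(Z_i) = (27)² = 729
By independence, var(Q) = (4)²var(Z_1) + (1)²var(Z_2) + (4)²var(Z_3) + (4)²var(Z_4)
= (4)²·729 + (1)²·729 + (4)²·729 + (4)²·729 = 35721

35721.000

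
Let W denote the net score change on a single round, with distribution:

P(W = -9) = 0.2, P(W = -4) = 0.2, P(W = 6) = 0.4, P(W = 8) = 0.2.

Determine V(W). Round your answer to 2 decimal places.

E[W] = (-9)(0.2) + (-4)(0.2) + (6)(0.4) + (8)(0.2) = 1.4
E[W²] = (-9)²(0.2) + (-4)²(0.2) + (6)²(0.4) + (8)²(0.2) = 46.6
V(W) = E[W²] − (E[W])² = 46.6 − (1.4)² = 44.64

44.64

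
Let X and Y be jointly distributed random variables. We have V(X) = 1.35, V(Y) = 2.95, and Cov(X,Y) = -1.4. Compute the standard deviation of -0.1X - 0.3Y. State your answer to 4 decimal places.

V(-0.1X - 0.3Y) = (-0.1)²·V(X) + (-0.3)²·V(Y) + 2·(-0.1)·(-0.3)·Cov(X,Y)
= 0.01·1.35 + 0.09·2.95 + 0.06·-1.4 = 0.195
sd(-0.1X - 0.3Y) = √0.195 ≈ 0.4416

0.4416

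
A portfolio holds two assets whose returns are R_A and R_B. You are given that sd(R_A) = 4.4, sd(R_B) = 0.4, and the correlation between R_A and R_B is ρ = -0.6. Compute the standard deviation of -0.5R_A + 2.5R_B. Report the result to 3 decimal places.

V(R_A) = (4.4)² = 19.36;  V(R_B) = (0.4)² = 0.16
cov(R_A,R_B) = ρ·sd(R_A)·sd(R_B) = -0.6·4.4·0.4 = -1.056
V(-0.5R_A + 2.5R_B) = (-0.5)²·V(R_A) + (2.5)²·V(R_B) + 2·(-0.5)·(2.5)·cov(R_A,R_B)
= 0.25·19.36 + 6.25·0.16 + -2.5·-1.056 = 8.48
sd(-0.5R_A + 2.5R_B) = √8.48 ≈ 2.912

2.912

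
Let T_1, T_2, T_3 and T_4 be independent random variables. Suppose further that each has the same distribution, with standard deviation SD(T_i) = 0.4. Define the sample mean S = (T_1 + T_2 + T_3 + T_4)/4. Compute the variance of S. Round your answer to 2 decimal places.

Var(T_i) = (0.4)² = 0.16
By independence, Var(S) = (0.25)²Var(T_1) + (0.25)²Var(T_2) + (0.25)²Var(T_3) + (0.25)²Var(T_4)
= (0.25)²·0.16 + (0.25)²·0.16 + (0.25)²·0.16 + (0.25)²·0.16 = 0.04

0.04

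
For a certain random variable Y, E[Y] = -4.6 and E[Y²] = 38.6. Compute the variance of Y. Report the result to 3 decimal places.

var(Y) = 38.6 − (-4.6)² = 17.44

17.440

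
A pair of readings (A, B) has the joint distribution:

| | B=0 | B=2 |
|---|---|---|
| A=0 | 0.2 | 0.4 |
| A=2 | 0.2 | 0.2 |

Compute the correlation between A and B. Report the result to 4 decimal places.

E[A] = 0.8,  E[B] = 1.2
E[AB] = 0.8
Cov(A,B) = E[AB] − E[A]E[B] = 0.8 − (0.8)(1.2) = -0.16
V(A) = 0.96,  V(B) = 0.96
ρ = -0.16 / √(0.96·0.96) ≈ -0.1667

-0.1667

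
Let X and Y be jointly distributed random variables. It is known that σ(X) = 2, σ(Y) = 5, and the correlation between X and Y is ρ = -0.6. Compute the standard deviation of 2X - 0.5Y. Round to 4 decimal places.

5.8523

var(X) = (2)² = 4;  var(Y) = (5)² = 25
Cov(X,Y) = ρ·σ(X)·σ(Y) = -0.6·2·5 = -6
var(2X - 0.5Y) = (2)²·var(X) + (-0.5)²·var(Y) + 2·(2)·(-0.5)·Cov(X,Y)
= 4·4 + 0.25·25 + -2·-6 = 34.25
σ(2X - 0.5Y) = √34.25 ≈ 5.8523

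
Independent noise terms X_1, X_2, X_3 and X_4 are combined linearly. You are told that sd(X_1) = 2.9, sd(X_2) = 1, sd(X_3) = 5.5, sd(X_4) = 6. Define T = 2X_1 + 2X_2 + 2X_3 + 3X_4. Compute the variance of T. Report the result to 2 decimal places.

482.64

V(X_1) = 8.41, V(X_2) = 1, V(X_3) = 30.25, V(X_4) = 36
By independence, V(T) = (2)²V(X_1) + (2)²V(X_2) + (2)²V(X_3) + (3)²V(X_4)
= (2)²·8.41 + (2)²·1 + (2)²·30.25 + (3)²·36 = 482.64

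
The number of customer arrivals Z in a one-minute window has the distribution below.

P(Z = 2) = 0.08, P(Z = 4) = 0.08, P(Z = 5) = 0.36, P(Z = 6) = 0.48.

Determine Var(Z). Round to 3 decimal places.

1.254

E[Z] = (2)(0.08) + (4)(0.08) + (5)(0.36) + (6)(0.48) = 5.16
E[Z²] = (2)²(0.08) + (4)²(0.08) + (5)²(0.36) + (6)²(0.48) = 27.88
Var(Z) = E[Z²] − (E[Z])² = 27.88 − (5.16)² = 1.2544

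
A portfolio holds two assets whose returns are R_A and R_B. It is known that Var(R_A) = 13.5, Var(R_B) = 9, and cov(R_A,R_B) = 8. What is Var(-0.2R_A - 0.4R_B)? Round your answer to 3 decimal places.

3.260

Var(-0.2R_A - 0.4R_B) = (-0.2)²·Var(R_A) + (-0.4)²·Var(R_B) + 2·(-0.2)·(-0.4)·cov(R_A,R_B)
= 0.04·13.5 + 0.16·9 + 0.16·8 = 3.26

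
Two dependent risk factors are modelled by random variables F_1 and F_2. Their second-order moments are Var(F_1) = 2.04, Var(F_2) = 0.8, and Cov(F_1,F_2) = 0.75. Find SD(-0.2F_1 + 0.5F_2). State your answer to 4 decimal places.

0.3628

Var(-0.2F_1 + 0.5F_2) = (-0.2)²·Var(F_1) + (0.5)²·Var(F_2) + 2·(-0.2)·(0.5)·Cov(F_1,F_2)
= 0.04·2.04 + 0.25·0.8 + -0.2·0.75 = 0.1316
SD(-0.2F_1 + 0.5F_2) = √0.1316 ≈ 0.3628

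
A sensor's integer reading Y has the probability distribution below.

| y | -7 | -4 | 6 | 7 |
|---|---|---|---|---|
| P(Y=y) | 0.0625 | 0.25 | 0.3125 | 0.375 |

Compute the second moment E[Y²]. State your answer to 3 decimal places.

E[Y²] = (-7)²(0.0625) + (-4)²(0.25) + (6)²(0.3125) + (7)²(0.375) = 36.6875

36.688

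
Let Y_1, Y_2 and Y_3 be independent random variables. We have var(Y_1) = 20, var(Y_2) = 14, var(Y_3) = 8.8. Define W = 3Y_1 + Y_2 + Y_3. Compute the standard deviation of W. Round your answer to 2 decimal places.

14.24

By independence, var(W) = (3)²var(Y_1) + (1)²var(Y_2) + (1)²var(Y_3)
= (3)²·20 + (1)²·14 + (1)²·8.8 = 202.8
sd(W) = √202.8 ≈ 14.24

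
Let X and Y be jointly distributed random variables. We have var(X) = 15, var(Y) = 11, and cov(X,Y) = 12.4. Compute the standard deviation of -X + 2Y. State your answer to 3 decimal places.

3.066

var(-X + 2Y) = (-1)²·var(X) + (2)²·var(Y) + 2·(-1)·(2)·cov(X,Y)
= 1·15 + 4·11 + -4·12.4 = 9.4
σ(-X + 2Y) = √9.4 ≈ 3.066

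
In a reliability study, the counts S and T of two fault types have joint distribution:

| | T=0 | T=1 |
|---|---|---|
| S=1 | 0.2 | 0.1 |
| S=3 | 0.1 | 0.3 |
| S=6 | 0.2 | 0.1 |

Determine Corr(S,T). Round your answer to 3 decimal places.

E[S] = 3.3,  E[T] = 0.5
E[ST] = 1.6
Cov(S,T) = E[ST] − E[S]E[T] = 1.6 − (3.3)(0.5) = -0.05
V(S) = 3.81,  V(T) = 0.25
ρ = -0.05 / √(3.81·0.25) ≈ -0.051

-0.051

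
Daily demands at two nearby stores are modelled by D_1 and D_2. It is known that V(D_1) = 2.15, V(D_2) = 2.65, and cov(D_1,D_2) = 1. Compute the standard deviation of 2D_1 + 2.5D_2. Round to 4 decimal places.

5.9298

V(2D_1 + 2.5D_2) = (2)²·V(D_1) + (2.5)²·V(D_2) + 2·(2)·(2.5)·cov(D_1,D_2)
= 4·2.15 + 6.25·2.65 + 10·1 = 35.1625
SD(2D_1 + 2.5D_2) = √35.1625 ≈ 5.9298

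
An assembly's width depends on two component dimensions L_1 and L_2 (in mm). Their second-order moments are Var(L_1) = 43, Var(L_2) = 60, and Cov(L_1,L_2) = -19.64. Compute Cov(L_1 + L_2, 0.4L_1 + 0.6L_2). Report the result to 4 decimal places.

Cov(L_1 + L_2, 0.4L_1 + 0.6L_2) = (1)(0.4)Var(L_1) + (1)(0.6)Var(L_2) + [(1)(0.6) + (1)(0.4)]Cov(L_1,L_2)
= 0.4·43 + 0.6·60 + 1·-19.64 = 33.56

33.5600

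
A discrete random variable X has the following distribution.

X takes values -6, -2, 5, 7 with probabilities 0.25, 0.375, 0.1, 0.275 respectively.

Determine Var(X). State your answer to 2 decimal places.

26.44

E[X] = (-6)(0.25) + (-2)(0.375) + (5)(0.1) + (7)(0.275) = 0.175
E[X²] = (-6)²(0.25) + (-2)²(0.375) + (5)²(0.1) + (7)²(0.275) = 26.475
Var(X) = E[X²] − (E[X])² = 26.475 − (0.175)² = 26.444375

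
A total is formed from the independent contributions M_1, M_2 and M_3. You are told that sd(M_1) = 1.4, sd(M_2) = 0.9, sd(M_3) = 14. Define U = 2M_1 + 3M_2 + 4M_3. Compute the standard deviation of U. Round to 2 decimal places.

Var(M_1) = 1.96, Var(M_2) = 0.81, Var(M_3) = 196
By independence, Var(U) = (2)²Var(M_1) + (3)²Var(M_2) + (4)²Var(M_3)
= (2)²·1.96 + (3)²·0.81 + (4)²·196 = 3151.13
sd(U) = √3151.13 ≈ 56.13

56.13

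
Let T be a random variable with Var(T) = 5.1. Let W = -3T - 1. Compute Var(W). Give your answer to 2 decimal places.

45.90

Var(-3T - 1) = (-3)²·Var(T) = 9·5.1 = 45.9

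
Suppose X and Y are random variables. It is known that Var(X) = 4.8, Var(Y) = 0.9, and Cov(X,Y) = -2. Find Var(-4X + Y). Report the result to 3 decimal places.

Var(-4X + Y) = (-4)²·Var(X) + (1)²·Var(Y) + 2·(-4)·(1)·Cov(X,Y)
= 16·4.8 + 1·0.9 + -8·-2 = 93.7

93.700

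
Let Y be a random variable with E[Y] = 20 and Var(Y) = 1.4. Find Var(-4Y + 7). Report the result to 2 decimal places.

22.40

Var(-4Y + 7) = (-4)²·Var(Y) = 16·1.4 = 22.4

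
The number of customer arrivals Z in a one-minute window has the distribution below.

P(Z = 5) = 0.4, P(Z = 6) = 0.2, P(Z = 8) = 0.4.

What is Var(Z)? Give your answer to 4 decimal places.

1.8400

E[Z] = (5)(0.4) + (6)(0.2) + (8)(0.4) = 6.4
E[Z²] = (5)²(0.4) + (6)²(0.2) + (8)²(0.4) = 42.8
Var(Z) = E[Z²] − (E[Z])² = 42.8 − (6.4)² = 1.84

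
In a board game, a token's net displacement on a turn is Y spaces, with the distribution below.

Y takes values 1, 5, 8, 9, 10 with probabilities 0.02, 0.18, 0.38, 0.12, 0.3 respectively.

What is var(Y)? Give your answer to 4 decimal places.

3.9184

E[Y] = (1)(0.02) + (5)(0.18) + (8)(0.38) + (9)(0.12) + (10)(0.3) = 8.04
E[Y²] = (1)²(0.02) + (5)²(0.18) + (8)²(0.38) + (9)²(0.12) + (10)²(0.3) = 68.56
var(Y) = E[Y²] − (E[Y])² = 68.56 − (8.04)² = 3.9184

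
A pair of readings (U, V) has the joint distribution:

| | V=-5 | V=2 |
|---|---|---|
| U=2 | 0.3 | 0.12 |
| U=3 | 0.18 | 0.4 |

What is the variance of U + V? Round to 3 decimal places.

13.852

E[U] = 2.58,  E[V] = -1.36,  E[UV] = -2.82
var(U) = 6.9 − (2.58)² = 0.2436;  var(V) = 14.08 − (-1.36)² = 12.2304
Cov(U,V) = -2.82 − (2.58)(-1.36) = 0.6888
var(U + V) = (1)²·0.2436 + (1)²·12.2304 + 2·(1)·(1)·0.6888 = 13.8516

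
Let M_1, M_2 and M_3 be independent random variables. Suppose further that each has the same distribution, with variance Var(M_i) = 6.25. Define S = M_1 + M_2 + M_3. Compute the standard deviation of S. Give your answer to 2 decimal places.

4.33

By independence, Var(S) = (1)²Var(M_1) + (1)²Var(M_2) + (1)²Var(M_3)
= (1)²·6.25 + (1)²·6.25 + (1)²·6.25 = 18.75
sd(S) = √18.75 ≈ 4.33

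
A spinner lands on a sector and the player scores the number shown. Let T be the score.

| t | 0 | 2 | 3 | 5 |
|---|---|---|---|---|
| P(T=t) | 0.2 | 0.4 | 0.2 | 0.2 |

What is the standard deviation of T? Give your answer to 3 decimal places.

E[T] = (0)(0.2) + (2)(0.4) + (3)(0.2) + (5)(0.2) = 2.4
E[T²] = (0)²(0.2) + (2)²(0.4) + (3)²(0.2) + (5)²(0.2) = 8.4
Var(T) = E[T²] − (E[T])² = 8.4 − (2.4)² = 2.64
σ(T) = √2.64 ≈ 1.625

1.625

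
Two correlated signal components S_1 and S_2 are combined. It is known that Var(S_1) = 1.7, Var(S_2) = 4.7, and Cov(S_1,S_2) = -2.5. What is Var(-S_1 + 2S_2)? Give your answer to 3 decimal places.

Var(-S_1 + 2S_2) = (-1)²·Var(S_1) + (2)²·Var(S_2) + 2·(-1)·(2)·Cov(S_1,S_2)
= 1·1.7 + 4·4.7 + -4·-2.5 = 30.5

30.500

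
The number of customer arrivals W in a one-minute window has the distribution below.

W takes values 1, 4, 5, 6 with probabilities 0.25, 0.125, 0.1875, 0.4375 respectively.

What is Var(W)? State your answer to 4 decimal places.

E[W] = (1)(0.25) + (4)(0.125) + (5)(0.1875) + (6)(0.4375) = 4.3125
E[W²] = (1)²(0.25) + (4)²(0.125) + (5)²(0.1875) + (6)²(0.4375) = 22.6875
Var(W) = E[W²] − (E[W])² = 22.6875 − (4.3125)² = 4.08984375

4.0898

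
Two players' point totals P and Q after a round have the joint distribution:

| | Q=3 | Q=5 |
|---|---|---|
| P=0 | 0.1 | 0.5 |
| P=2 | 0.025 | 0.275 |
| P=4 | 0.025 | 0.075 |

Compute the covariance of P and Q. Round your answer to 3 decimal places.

0.000

E[P] = 1,  E[Q] = 4.7
E[PQ] = 4.7
Cov(P,Q) = E[PQ] − E[P]E[Q] = 4.7 − (1)(4.7) = 0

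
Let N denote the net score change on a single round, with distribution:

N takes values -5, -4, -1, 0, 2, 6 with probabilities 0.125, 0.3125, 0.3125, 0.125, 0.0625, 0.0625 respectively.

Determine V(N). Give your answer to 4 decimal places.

E[N] = (-5)(0.125) + (-4)(0.3125) + (-1)(0.3125) + (0)(0.125) + (2)(0.0625) + (6)(0.0625) = -1.6875
E[N²] = (-5)²(0.125) + (-4)²(0.3125) + (-1)²(0.3125) + (0)²(0.125) + (2)²(0.0625) + (6)²(0.0625) = 10.9375
V(N) = E[N²] − (E[N])² = 10.9375 − (-1.6875)² = 8.08984375

8.0898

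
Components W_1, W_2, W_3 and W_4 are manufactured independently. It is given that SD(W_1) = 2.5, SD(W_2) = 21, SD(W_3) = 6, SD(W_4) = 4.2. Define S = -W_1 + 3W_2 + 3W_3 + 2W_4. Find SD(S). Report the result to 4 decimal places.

66.1045

var(W_1) = 6.25, var(W_2) = 441, var(W_3) = 36, var(W_4) = 17.64
By independence, var(S) = (-1)²var(W_1) + (3)²var(W_2) + (3)²var(W_3) + (2)²var(W_4)
= (-1)²·6.25 + (3)²·441 + (3)²·36 + (2)²·17.64 = 4369.81
SD(S) = √4369.81 ≈ 66.1045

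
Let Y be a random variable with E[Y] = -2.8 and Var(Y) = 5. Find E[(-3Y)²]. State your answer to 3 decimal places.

E[-3Y] = -3·-2.8 = 8.4
Var(-3Y) = (-3)²·5 = 45
E[(-3Y)²] = Var((-3Y)) + (E[(-3Y)])² = 45 + (8.4)² = 115.56

115.560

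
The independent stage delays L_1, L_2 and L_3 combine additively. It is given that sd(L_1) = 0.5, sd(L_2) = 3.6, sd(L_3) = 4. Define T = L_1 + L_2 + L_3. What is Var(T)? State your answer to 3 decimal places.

Var(L_1) = 0.25, Var(L_2) = 12.96, Var(L_3) = 16
By independence, Var(T) = (1)²Var(L_1) + (1)²Var(L_2) + (1)²Var(L_3)
= (1)²·0.25 + (1)²·12.96 + (1)²·16 = 29.21

29.210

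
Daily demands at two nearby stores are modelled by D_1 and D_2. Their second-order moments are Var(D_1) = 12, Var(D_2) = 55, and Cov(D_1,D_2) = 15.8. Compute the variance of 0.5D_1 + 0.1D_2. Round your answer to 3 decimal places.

5.130

Var(0.5D_1 + 0.1D_2) = (0.5)²·Var(D_1) + (0.1)²·Var(D_2) + 2·(0.5)·(0.1)·Cov(D_1,D_2)
= 0.25·12 + 0.01·55 + 0.1·15.8 = 5.13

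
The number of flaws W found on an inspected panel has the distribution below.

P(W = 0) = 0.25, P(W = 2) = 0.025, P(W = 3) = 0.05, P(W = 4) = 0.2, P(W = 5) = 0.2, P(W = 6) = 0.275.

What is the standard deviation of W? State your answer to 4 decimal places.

E[W] = (0)(0.25) + (2)(0.025) + (3)(0.05) + (4)(0.2) + (5)(0.2) + (6)(0.275) = 3.65
E[W²] = (0)²(0.25) + (2)²(0.025) + (3)²(0.05) + (4)²(0.2) + (5)²(0.2) + (6)²(0.275) = 18.65
Var(W) = E[W²] − (E[W])² = 18.65 − (3.65)² = 5.3275
SD(W) = √5.3275 ≈ 2.3081

2.3081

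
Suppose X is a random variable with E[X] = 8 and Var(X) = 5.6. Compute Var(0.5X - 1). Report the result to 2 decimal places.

Var(0.5X - 1) = (0.5)²·Var(X) = 0.25·5.6 = 1.4

1.40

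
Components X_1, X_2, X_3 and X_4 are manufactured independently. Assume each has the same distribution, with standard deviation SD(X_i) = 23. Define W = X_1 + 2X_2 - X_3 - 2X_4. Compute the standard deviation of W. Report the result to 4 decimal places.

72.7324

Var(X_i) = (23)² = 529
By independence, Var(W) = (1)²Var(X_1) + (2)²Var(X_2) + (-1)²Var(X_3) + (-2)²Var(X_4)
= (1)²·529 + (2)²·529 + (-1)²·529 + (-2)²·529 = 5290
SD(W) = √5290 ≈ 72.7324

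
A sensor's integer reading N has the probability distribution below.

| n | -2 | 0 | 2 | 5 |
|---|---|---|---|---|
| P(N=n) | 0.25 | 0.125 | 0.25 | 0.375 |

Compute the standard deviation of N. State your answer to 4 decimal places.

E[N] = (-2)(0.25) + (0)(0.125) + (2)(0.25) + (5)(0.375) = 1.875
E[N²] = (-2)²(0.25) + (0)²(0.125) + (2)²(0.25) + (5)²(0.375) = 11.375
var(N) = E[N²] − (E[N])² = 11.375 − (1.875)² = 7.859375
SD(N) = √7.859375 ≈ 2.8035

2.8035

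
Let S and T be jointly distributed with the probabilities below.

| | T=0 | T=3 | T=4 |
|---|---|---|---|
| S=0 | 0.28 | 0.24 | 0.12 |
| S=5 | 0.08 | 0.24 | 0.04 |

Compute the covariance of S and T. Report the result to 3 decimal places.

0.656

E[S] = 1.8,  E[T] = 2.08
E[ST] = 4.4
cov(S,T) = E[ST] − E[S]E[T] = 4.4 − (1.8)(2.08) = 0.656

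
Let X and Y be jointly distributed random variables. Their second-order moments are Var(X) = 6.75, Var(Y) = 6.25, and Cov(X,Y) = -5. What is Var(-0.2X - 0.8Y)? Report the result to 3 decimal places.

2.670

Var(-0.2X - 0.8Y) = (-0.2)²·Var(X) + (-0.8)²·Var(Y) + 2·(-0.2)·(-0.8)·Cov(X,Y)
= 0.04·6.75 + 0.64·6.25 + 0.32·-5 = 2.67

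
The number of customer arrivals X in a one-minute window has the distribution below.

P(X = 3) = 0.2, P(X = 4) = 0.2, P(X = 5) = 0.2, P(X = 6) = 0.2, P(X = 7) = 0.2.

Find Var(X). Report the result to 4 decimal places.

E[X] = (3)(0.2) + (4)(0.2) + (5)(0.2) + (6)(0.2) + (7)(0.2) = 5
E[X²] = (3)²(0.2) + (4)²(0.2) + (5)²(0.2) + (6)²(0.2) + (7)²(0.2) = 27
Var(X) = E[X²] − (E[X])² = 27 − (5)² = 2

2.0000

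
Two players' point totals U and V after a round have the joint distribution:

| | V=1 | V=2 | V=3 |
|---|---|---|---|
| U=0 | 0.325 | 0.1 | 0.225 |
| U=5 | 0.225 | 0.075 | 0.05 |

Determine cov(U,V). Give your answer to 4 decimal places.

E[U] = 1.75,  E[V] = 1.725
E[UV] = 2.625
cov(U,V) = E[UV] − E[U]E[V] = 2.625 − (1.75)(1.725) = -0.39375

-0.3938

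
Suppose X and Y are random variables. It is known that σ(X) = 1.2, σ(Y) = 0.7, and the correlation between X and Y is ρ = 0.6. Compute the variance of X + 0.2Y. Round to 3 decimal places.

Var(X) = (1.2)² = 1.44;  Var(Y) = (0.7)² = 0.49
Cov(X,Y) = ρ·σ(X)·σ(Y) = 0.6·1.2·0.7 = 0.504
Var(X + 0.2Y) = (1)²·Var(X) + (0.2)²·Var(Y) + 2·(1)·(0.2)·Cov(X,Y)
= 1·1.44 + 0.04·0.49 + 0.4·0.504 = 1.6612

1.661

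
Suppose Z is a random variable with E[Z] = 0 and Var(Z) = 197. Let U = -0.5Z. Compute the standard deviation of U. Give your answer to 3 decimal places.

Var(-0.5Z) = (-0.5)²·197 = 49.25
SD(U) = √49.25 ≈ 7.018

7.018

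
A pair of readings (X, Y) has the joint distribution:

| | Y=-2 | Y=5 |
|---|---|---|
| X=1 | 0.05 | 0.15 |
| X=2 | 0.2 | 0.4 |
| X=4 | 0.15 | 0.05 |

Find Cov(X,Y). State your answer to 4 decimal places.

-1.1900

E[X] = 2.2,  E[Y] = 2.2
E[XY] = 3.65
Cov(X,Y) = E[XY] − E[X]E[Y] = 3.65 − (2.2)(2.2) = -1.19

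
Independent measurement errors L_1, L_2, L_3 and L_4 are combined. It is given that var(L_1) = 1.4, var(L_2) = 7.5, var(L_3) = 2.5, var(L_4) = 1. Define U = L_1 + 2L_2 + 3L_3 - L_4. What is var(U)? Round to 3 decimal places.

By independence, var(U) = (1)²var(L_1) + (2)²var(L_2) + (3)²var(L_3) + (-1)²var(L_4)
= (1)²·1.4 + (2)²·7.5 + (3)²·2.5 + (-1)²·1 = 54.9

54.900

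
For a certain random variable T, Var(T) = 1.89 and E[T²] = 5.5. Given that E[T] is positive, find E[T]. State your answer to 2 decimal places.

(E[T])² = E[T²] − Var(T) = 5.5 − 1.89 = 3.61
E[T] = √3.61 = 1.9

1.90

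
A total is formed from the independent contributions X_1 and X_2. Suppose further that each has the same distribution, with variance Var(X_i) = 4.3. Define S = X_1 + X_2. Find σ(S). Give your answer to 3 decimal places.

2.933

By independence, Var(S) = (1)²Var(X_1) + (1)²Var(X_2)
= (1)²·4.3 + (1)²·4.3 = 8.6
σ(S) = √8.6 ≈ 2.933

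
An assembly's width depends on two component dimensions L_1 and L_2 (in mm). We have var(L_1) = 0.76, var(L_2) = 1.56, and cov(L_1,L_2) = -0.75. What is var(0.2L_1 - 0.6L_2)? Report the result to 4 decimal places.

var(0.2L_1 - 0.6L_2) = (0.2)²·var(L_1) + (-0.6)²·var(L_2) + 2·(0.2)·(-0.6)·cov(L_1,L_2)
= 0.04·0.76 + 0.36·1.56 + -0.24·-0.75 = 0.772

0.7720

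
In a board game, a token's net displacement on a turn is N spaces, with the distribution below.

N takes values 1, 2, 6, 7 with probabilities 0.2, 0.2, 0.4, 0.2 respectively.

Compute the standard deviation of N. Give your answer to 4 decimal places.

E[N] = (1)(0.2) + (2)(0.2) + (6)(0.4) + (7)(0.2) = 4.4
E[N²] = (1)²(0.2) + (2)²(0.2) + (6)²(0.4) + (7)²(0.2) = 25.2
Var(N) = E[N²] − (E[N])² = 25.2 − (4.4)² = 5.84
σ(N) = √5.84 ≈ 2.4166

2.4166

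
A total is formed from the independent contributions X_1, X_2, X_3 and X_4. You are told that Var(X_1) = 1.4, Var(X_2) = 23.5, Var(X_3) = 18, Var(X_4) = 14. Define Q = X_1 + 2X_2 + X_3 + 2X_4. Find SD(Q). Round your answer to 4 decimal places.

By independence, Var(Q) = (1)²Var(X_1) + (2)²Var(X_2) + (1)²Var(X_3) + (2)²Var(X_4)
= (1)²·1.4 + (2)²·23.5 + (1)²·18 + (2)²·14 = 169.4
SD(Q) = √169.4 ≈ 13.0154

13.0154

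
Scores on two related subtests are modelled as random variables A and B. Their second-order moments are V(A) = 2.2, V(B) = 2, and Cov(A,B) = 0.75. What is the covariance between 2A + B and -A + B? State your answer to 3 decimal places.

-1.650

Cov(2A + B, -A + B) = (2)(-1)V(A) + (1)(1)V(B) + [(2)(1) + (1)(-1)]Cov(A,B)
= -2·2.2 + 1·2 + 1·0.75 = -1.65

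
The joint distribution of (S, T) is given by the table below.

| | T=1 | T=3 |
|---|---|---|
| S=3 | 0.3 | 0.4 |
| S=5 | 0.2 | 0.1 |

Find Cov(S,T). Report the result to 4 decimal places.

-0.2000

E[S] = 3.6,  E[T] = 2
E[ST] = 7
Cov(S,T) = E[ST] − E[S]E[T] = 7 − (3.6)(2) = -0.2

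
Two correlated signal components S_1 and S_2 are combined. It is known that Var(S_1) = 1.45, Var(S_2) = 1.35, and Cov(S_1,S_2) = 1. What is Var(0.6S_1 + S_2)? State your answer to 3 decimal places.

3.072

Var(0.6S_1 + S_2) = (0.6)²·Var(S_1) + (1)²·Var(S_2) + 2·(0.6)·(1)·Cov(S_1,S_2)
= 0.36·1.45 + 1·1.35 + 1.2·1 = 3.072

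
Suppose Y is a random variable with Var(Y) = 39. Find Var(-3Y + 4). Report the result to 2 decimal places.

Var(-3Y + 4) = (-3)²·Var(Y) = 9·39 = 351

351.00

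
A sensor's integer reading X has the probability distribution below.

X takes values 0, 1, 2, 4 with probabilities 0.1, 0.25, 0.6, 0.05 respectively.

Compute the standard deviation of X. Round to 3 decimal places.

0.853

E[X] = (0)(0.1) + (1)(0.25) + (2)(0.6) + (4)(0.05) = 1.65
E[X²] = (0)²(0.1) + (1)²(0.25) + (2)²(0.6) + (4)²(0.05) = 3.45
Var(X) = E[X²] − (E[X])² = 3.45 − (1.65)² = 0.7275
SD(X) = √0.7275 ≈ 0.853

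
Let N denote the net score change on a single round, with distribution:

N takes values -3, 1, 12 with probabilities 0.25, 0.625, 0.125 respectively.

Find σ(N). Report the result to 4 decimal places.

4.3571

E[N] = (-3)(0.25) + (1)(0.625) + (12)(0.125) = 1.375
E[N²] = (-3)²(0.25) + (1)²(0.625) + (12)²(0.125) = 20.875
Var(N) = E[N²] − (E[N])² = 20.875 − (1.375)² = 18.984375
σ(N) = √18.984375 ≈ 4.3571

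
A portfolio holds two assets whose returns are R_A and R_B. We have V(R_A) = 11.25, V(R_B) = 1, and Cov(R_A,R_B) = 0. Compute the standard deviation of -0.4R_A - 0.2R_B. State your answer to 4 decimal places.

V(-0.4R_A - 0.2R_B) = (-0.4)²·V(R_A) + (-0.2)²·V(R_B) + 2·(-0.4)·(-0.2)·Cov(R_A,R_B)
= 0.16·11.25 + 0.04·1 + 0.16·0 = 1.84
SD(-0.4R_A - 0.2R_B) = √1.84 ≈ 1.3565

1.3565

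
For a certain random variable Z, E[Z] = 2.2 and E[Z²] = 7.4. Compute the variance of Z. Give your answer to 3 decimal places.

var(Z) = 7.4 − (2.2)² = 2.56

2.560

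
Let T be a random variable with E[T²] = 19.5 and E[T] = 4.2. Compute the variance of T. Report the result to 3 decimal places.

var(T) = 19.5 − (4.2)² = 1.86

1.860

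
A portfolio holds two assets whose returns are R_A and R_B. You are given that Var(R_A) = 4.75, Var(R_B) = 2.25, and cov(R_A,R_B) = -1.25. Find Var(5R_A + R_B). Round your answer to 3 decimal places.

Var(5R_A + R_B) = (5)²·Var(R_A) + (1)²·Var(R_B) + 2·(5)·(1)·cov(R_A,R_B)
= 25·4.75 + 1·2.25 + 10·-1.25 = 108.5

108.500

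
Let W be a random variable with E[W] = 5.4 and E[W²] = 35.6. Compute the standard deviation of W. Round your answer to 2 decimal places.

Var(W) = 35.6 − (5.4)² = 6.44
SD(W) = √6.44 ≈ 2.54

2.54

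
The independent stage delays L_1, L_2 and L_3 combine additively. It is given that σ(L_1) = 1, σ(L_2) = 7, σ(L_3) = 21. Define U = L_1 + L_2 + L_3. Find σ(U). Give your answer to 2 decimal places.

Var(L_1) = 1, Var(L_2) = 49, Var(L_3) = 441
By independence, Var(U) = (1)²Var(L_1) + (1)²Var(L_2) + (1)²Var(L_3)
= (1)²·1 + (1)²·49 + (1)²·441 = 491
σ(U) = √491 ≈ 22.16

22.16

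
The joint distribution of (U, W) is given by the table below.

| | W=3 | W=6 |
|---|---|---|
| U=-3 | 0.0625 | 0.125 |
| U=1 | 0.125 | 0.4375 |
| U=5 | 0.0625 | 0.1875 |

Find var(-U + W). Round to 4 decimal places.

E[U] = 1.25,  E[W] = 5.25,  E[UW] = 6.75
var(U) = 8.5 − (1.25)² = 6.9375;  var(W) = 29.25 − (5.25)² = 1.6875
Cov(U,W) = 6.75 − (1.25)(5.25) = 0.1875
var(-U + W) = (-1)²·6.9375 + (1)²·1.6875 + 2·(-1)·(1)·0.1875 = 8.25

8.2500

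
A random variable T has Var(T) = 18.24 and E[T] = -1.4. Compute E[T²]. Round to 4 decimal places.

20.2000

E[T²] = Var(T) + (E[T])² = 18.24 + (-1.4)² = 20.2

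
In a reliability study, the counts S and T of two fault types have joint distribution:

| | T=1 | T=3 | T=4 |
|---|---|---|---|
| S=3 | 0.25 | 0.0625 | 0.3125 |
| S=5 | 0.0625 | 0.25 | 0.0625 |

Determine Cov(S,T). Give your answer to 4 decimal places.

0.0625

E[S] = 3.75,  E[T] = 2.75
E[ST] = 10.375
Cov(S,T) = E[ST] − E[S]E[T] = 10.375 − (3.75)(2.75) = 0.0625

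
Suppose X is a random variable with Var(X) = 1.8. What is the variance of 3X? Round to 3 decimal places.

Var(3X) = (3)²·Var(X) = 9·1.8 = 16.2

16.200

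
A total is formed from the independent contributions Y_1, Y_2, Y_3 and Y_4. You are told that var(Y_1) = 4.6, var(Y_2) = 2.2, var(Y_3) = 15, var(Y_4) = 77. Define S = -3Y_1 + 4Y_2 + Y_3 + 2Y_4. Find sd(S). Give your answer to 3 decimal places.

By independence, var(S) = (-3)²var(Y_1) + (4)²var(Y_2) + (1)²var(Y_3) + (2)²var(Y_4)
= (-3)²·4.6 + (4)²·2.2 + (1)²·15 + (2)²·77 = 399.6
sd(S) = √399.6 ≈ 19.990

19.990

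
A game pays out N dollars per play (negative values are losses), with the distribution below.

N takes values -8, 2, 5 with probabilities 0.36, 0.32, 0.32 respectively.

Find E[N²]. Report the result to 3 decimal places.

E[N²] = (-8)²(0.36) + (2)²(0.32) + (5)²(0.32) = 32.32

32.320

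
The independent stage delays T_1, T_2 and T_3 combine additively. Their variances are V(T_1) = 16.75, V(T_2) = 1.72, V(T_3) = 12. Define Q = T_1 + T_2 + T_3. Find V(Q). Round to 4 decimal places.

By independence, V(Q) = (1)²V(T_1) + (1)²V(T_2) + (1)²V(T_3)
= (1)²·16.75 + (1)²·1.72 + (1)²·12 = 30.47

30.4700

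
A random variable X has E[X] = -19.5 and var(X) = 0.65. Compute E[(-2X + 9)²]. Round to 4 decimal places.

E[-2X + 9] = -2·-19.5 + 9 = 48
var(-2X + 9) = (-2)²·0.65 = 2.6
E[(-2X + 9)²] = var((-2X + 9)) + (E[(-2X + 9)])² = 2.6 + (48)² = 2306.6

2306.6000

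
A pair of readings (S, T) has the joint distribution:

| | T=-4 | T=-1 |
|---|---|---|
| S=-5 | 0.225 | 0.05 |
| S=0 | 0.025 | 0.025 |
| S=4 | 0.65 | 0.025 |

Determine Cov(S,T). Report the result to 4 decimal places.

E[S] = 1.325,  E[T] = -3.7
E[ST] = -5.75
Cov(S,T) = E[ST] − E[S]E[T] = -5.75 − (1.325)(-3.7) = -0.8475

-0.8475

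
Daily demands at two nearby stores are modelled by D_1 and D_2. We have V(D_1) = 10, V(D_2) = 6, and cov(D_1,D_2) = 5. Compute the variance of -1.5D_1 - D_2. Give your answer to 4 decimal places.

V(-1.5D_1 - D_2) = (-1.5)²·V(D_1) + (-1)²·V(D_2) + 2·(-1.5)·(-1)·cov(D_1,D_2)
= 2.25·10 + 1·6 + 3·5 = 43.5

43.5000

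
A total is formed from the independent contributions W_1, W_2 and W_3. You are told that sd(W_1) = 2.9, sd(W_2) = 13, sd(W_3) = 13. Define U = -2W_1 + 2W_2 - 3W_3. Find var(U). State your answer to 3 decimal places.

2230.640

var(W_1) = 8.41, var(W_2) = 169, var(W_3) = 169
By independence, var(U) = (-2)²var(W_1) + (2)²var(W_2) + (-3)²var(W_3)
= (-2)²·8.41 + (2)²·169 + (-3)²·169 = 2230.64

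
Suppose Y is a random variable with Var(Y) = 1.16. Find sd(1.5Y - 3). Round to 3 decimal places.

Var(1.5Y - 3) = (1.5)²·1.16 = 2.61
sd(1.5Y - 3) = √2.61 ≈ 1.616

1.616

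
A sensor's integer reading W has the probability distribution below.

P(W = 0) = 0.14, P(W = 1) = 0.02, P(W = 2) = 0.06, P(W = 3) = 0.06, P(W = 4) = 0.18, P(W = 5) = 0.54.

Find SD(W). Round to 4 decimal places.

1.7867

E[W] = (0)(0.14) + (1)(0.02) + (2)(0.06) + (3)(0.06) + (4)(0.18) + (5)(0.54) = 3.74
E[W²] = (0)²(0.14) + (1)²(0.02) + (2)²(0.06) + (3)²(0.06) + (4)²(0.18) + (5)²(0.54) = 17.18
var(W) = E[W²] − (E[W])² = 17.18 − (3.74)² = 3.1924
SD(W) = √3.1924 ≈ 1.7867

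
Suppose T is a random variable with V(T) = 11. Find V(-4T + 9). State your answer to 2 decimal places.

V(-4T + 9) = (-4)²·V(T) = 16·11 = 176

176.00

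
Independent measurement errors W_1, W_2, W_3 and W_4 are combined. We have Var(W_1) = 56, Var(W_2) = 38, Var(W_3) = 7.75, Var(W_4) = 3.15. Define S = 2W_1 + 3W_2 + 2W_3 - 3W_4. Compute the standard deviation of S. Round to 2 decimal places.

25.01

By independence, Var(S) = (2)²Var(W_1) + (3)²Var(W_2) + (2)²Var(W_3) + (-3)²Var(W_4)
= (2)²·56 + (3)²·38 + (2)²·7.75 + (-3)²·3.15 = 625.35
σ(S) = √625.35 ≈ 25.01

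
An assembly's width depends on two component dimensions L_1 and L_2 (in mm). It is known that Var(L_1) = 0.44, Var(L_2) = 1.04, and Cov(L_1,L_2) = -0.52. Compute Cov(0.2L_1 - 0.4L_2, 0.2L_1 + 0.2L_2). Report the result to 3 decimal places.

-0.045

Cov(0.2L_1 - 0.4L_2, 0.2L_1 + 0.2L_2) = (0.2)(0.2)Var(L_1) + (-0.4)(0.2)Var(L_2) + [(0.2)(0.2) + (-0.4)(0.2)]Cov(L_1,L_2)
= 0.04·0.44 + -0.08·1.04 + -0.04·-0.52 = -0.0448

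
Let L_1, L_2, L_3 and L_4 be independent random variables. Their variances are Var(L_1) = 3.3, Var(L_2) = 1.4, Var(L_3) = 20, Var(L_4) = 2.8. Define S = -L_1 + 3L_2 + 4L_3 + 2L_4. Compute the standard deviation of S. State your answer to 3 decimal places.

18.631

By independence, Var(S) = (-1)²Var(L_1) + (3)²Var(L_2) + (4)²Var(L_3) + (2)²Var(L_4)
= (-1)²·3.3 + (3)²·1.4 + (4)²·20 + (2)²·2.8 = 347.1
SD(S) = √347.1 ≈ 18.631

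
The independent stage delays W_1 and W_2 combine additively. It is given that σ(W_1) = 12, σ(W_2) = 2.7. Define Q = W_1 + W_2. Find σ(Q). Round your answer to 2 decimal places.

12.30

V(W_1) = 144, V(W_2) = 7.29
By independence, V(Q) = (1)²V(W_1) + (1)²V(W_2)
= (1)²·144 + (1)²·7.29 = 151.29
σ(Q) = √151.29 ≈ 12.30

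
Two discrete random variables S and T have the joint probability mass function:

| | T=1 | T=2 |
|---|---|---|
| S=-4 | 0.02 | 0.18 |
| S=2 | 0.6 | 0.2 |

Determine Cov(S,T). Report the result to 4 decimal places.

E[S] = 0.8,  E[T] = 1.38
E[ST] = 0.48
Cov(S,T) = E[ST] − E[S]E[T] = 0.48 − (0.8)(1.38) = -0.624

-0.6240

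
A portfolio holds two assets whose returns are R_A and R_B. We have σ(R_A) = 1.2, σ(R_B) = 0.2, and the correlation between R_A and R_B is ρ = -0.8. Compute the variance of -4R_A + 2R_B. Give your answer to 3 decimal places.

26.272

Var(R_A) = (1.2)² = 1.44;  Var(R_B) = (0.2)² = 0.04
cov(R_A,R_B) = ρ·σ(R_A)·σ(R_B) = -0.8·1.2·0.2 = -0.192
Var(-4R_A + 2R_B) = (-4)²·Var(R_A) + (2)²·Var(R_B) + 2·(-4)·(2)·cov(R_A,R_B)
= 16·1.44 + 4·0.04 + -16·-0.192 = 26.272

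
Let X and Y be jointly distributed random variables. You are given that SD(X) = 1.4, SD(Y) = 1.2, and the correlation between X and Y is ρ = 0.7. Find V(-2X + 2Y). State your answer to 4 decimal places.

V(X) = (1.4)² = 1.96;  V(Y) = (1.2)² = 1.44
cov(X,Y) = ρ·SD(X)·SD(Y) = 0.7·1.4·1.2 = 1.176
V(-2X + 2Y) = (-2)²·V(X) + (2)²·V(Y) + 2·(-2)·(2)·cov(X,Y)
= 4·1.96 + 4·1.44 + -8·1.176 = 4.192

4.1920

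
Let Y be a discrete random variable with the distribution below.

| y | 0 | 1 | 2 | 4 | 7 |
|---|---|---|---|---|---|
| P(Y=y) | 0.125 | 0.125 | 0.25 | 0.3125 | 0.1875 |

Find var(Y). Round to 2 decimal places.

E[Y] = (0)(0.125) + (1)(0.125) + (2)(0.25) + (4)(0.3125) + (7)(0.1875) = 3.1875
E[Y²] = (0)²(0.125) + (1)²(0.125) + (2)²(0.25) + (4)²(0.3125) + (7)²(0.1875) = 15.3125
var(Y) = E[Y²] − (E[Y])² = 15.3125 − (3.1875)² = 5.15234375

5.15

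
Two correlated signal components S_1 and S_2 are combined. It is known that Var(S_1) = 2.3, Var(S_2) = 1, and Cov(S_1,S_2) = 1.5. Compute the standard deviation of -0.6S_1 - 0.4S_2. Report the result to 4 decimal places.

1.3069

Var(-0.6S_1 - 0.4S_2) = (-0.6)²·Var(S_1) + (-0.4)²·Var(S_2) + 2·(-0.6)·(-0.4)·Cov(S_1,S_2)
= 0.36·2.3 + 0.16·1 + 0.48·1.5 = 1.708
SD(-0.6S_1 - 0.4S_2) = √1.708 ≈ 1.3069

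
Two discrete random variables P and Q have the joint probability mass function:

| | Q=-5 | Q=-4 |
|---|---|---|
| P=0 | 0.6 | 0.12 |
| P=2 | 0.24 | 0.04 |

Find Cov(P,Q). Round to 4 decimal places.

-0.0096

E[P] = 0.56,  E[Q] = -4.84
E[PQ] = -2.72
Cov(P,Q) = E[PQ] − E[P]E[Q] = -2.72 − (0.56)(-4.84) = -0.0096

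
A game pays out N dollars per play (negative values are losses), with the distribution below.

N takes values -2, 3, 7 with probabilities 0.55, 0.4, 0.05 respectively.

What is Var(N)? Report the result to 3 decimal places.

E[N] = (-2)(0.55) + (3)(0.4) + (7)(0.05) = 0.45
E[N²] = (-2)²(0.55) + (3)²(0.4) + (7)²(0.05) = 8.25
Var(N) = E[N²] − (E[N])² = 8.25 − (0.45)² = 8.0475

8.048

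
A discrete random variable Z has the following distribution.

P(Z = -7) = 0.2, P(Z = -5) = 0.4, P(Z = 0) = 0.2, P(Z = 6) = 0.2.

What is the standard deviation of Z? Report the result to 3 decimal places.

E[Z] = (-7)(0.2) + (-5)(0.4) + (0)(0.2) + (6)(0.2) = -2.2
E[Z²] = (-7)²(0.2) + (-5)²(0.4) + (0)²(0.2) + (6)²(0.2) = 27
Var(Z) = E[Z²] − (E[Z])² = 27 − (-2.2)² = 22.16
sd(Z) = √22.16 ≈ 4.707

4.707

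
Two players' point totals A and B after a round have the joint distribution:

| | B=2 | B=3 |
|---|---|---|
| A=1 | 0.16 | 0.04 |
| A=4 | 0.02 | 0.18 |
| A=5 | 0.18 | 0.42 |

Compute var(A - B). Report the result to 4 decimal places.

2.0304

E[A] = 4,  E[B] = 2.64,  E[AB] = 10.86
var(A) = 18.4 − (4)² = 2.4;  var(B) = 7.2 − (2.64)² = 0.2304
Cov(A,B) = 10.86 − (4)(2.64) = 0.3
var(A - B) = (1)²·2.4 + (-1)²·0.2304 + 2·(1)·(-1)·0.3 = 2.0304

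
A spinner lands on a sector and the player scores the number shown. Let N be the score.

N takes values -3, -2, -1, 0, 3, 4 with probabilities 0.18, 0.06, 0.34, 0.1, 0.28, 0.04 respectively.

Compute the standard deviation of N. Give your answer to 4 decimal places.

E[N] = (-3)(0.18) + (-2)(0.06) + (-1)(0.34) + (0)(0.1) + (3)(0.28) + (4)(0.04) = 0
E[N²] = (-3)²(0.18) + (-2)²(0.06) + (-1)²(0.34) + (0)²(0.1) + (3)²(0.28) + (4)²(0.04) = 5.36
Var(N) = E[N²] − (E[N])² = 5.36 − (0)² = 5.36
SD(N) = √5.36 ≈ 2.3152

2.3152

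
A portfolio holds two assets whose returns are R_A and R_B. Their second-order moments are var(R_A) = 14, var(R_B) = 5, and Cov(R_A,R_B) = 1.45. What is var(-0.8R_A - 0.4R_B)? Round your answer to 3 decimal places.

var(-0.8R_A - 0.4R_B) = (-0.8)²·var(R_A) + (-0.4)²·var(R_B) + 2·(-0.8)·(-0.4)·Cov(R_A,R_B)
= 0.64·14 + 0.16·5 + 0.64·1.45 = 10.688

10.688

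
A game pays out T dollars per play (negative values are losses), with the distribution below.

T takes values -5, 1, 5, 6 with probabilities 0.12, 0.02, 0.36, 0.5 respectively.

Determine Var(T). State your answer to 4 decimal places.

12.2116

E[T] = (-5)(0.12) + (1)(0.02) + (5)(0.36) + (6)(0.5) = 4.22
E[T²] = (-5)²(0.12) + (1)²(0.02) + (5)²(0.36) + (6)²(0.5) = 30.02
Var(T) = E[T²] − (E[T])² = 30.02 − (4.22)² = 12.2116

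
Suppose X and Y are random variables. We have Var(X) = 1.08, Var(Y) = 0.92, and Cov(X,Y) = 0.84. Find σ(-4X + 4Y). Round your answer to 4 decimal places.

2.2627

Var(-4X + 4Y) = (-4)²·Var(X) + (4)²·Var(Y) + 2·(-4)·(4)·Cov(X,Y)
= 16·1.08 + 16·0.92 + -32·0.84 = 5.12
σ(-4X + 4Y) = √5.12 ≈ 2.2627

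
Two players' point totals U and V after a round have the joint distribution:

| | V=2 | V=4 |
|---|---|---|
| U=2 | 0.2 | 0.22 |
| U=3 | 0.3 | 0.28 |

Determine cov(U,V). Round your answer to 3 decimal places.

-0.020

E[U] = 2.58,  E[V] = 3
E[UV] = 7.72
cov(U,V) = E[UV] − E[U]E[V] = 7.72 − (2.58)(3) = -0.02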